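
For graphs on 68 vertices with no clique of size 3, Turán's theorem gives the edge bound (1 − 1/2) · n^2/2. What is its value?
Turán density bound = (1/2) · 68^2/2 = 1156

Turán's theorem: ex(n, K_{r+1}) is achieved by the complete r-partite Turán graph T(n, r) with parts as balanced as possible, and is at most (1 − 1/r) · n^2/2. For r = 2, n = 68: the density bound is (1/2) · 4624/2 = 1156. Since 2 ∣ 68, the Turán graph T(68, 2) has parts of equal size 34, and its edge count e(T(68, 2)) = 1156 attains the density bound exactly.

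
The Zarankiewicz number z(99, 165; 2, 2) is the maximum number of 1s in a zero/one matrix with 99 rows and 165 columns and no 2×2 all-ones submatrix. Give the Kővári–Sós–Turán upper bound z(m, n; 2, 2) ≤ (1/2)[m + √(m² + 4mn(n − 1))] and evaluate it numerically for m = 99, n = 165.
z(99, 165; 2, 2) ≤ (1/2)[99 + √(99² + 4·99·165·164)] = (1/2)[99 + √10725561] = 1686.9951

Kővári–Sós–Turán: let r_1, ..., r_99 be the row sums and z = Σ r_i the total number of 1s. Each pair of columns can share at most one row with both entries 1 (else a 2×2 all-ones block appears), so Σ_i C(r_i, 2) ≤ C(165, 2) = 13530. By convexity Σ_i C(r_i, 2) ≥ 99·C(z/99, 2) = z(z − 99)/(2·99), giving z² − 99z − 99·165·164 ≤ 0 and hence z ≤ (1/2)[99 + √(9801 + 4·2678940)] = (1/2)[99 + √10725561] ≈ (1/2)(99 + 3274.9902) = 1686.9951.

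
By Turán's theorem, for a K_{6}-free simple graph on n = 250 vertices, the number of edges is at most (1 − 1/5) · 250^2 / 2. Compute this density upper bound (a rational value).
Turán density bound = (4/5) · 250^2/2 = 25000

Turán's theorem: ex(n, K_{r+1}) is achieved by the complete r-partite Turán graph T(n, r) with parts as balanced as possible, and is at most (1 − 1/r) · n^2/2. For r = 5, n = 250: the density bound is (4/5) · 62500/2 = 25000. Since 5 ∣ 250, the Turán graph T(250, 5) has parts of equal size 50, and its edge count e(T(250, 5)) = 25000 attains the density bound exactly.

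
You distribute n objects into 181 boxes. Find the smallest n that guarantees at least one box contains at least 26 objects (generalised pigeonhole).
n = (26 − 1)·181 + 1 = 4526

By the generalised pigeonhole principle, to guarantee some box contains ≥ r objects we need more than (r − 1) · k objects total. Threshold: n = (r − 1) · k + 1. With r = 26 and k = 181: n = 25 · 181 + 1 = 4525 + 1 = 4526. For n = 4525 = 25 · 181, we can put exactly 25 objects in every box, avoiding 26 in any single one — so 4526 is tight.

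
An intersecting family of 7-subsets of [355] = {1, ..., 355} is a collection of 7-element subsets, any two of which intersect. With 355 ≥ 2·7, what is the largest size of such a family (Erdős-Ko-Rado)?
max |F| = C(354, 6) = 2619320984280

Erdős-Ko-Rado (1961): when n ≥ 2k, max |F| = C(n−1, k−1). The bound is attained by the star {A : i ∈ A} for any fixed i ∈ [n]. Here C(355−1, 7−1) = C(354, 6) = 2619320984280.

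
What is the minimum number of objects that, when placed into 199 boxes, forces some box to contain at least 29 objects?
n = (29 − 1)·199 + 1 = 5573

By the generalised pigeonhole principle, to guarantee some box contains ≥ r objects we need more than (r − 1) · k objects total. Threshold: n = (r − 1) · k + 1. With r = 29 and k = 199: n = 28 · 199 + 1 = 5572 + 1 = 5573. For n = 5572 = 28 · 199, we can put exactly 28 objects in every box, avoiding 29 in any single one — so 5573 is tight.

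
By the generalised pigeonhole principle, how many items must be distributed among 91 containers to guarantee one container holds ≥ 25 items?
n = (25 − 1)·91 + 1 = 2185

By the generalised pigeonhole principle, to guarantee some box contains ≥ r objects we need more than (r − 1) · k objects total. Threshold: n = (r − 1) · k + 1. With r = 25 and k = 91: n = 24 · 91 + 1 = 2184 + 1 = 2185. For n = 2184 = 24 · 91, we can put exactly 24 objects in every box, avoiding 25 in any single one — so 2185 is tight.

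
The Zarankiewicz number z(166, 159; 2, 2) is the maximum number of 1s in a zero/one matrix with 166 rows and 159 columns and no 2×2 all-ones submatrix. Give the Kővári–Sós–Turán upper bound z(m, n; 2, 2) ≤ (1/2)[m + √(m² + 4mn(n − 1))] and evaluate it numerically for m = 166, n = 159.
z(166, 159; 2, 2) ≤ (1/2)[166 + √(166² + 4·166·159·158)] = (1/2)[166 + √16708564] = 2126.8055

Kővári–Sós–Turán: let r_1, ..., r_166 be the row sums and z = Σ r_i the total number of 1s. Each pair of columns can share at most one row with both entries 1 (else a 2×2 all-ones block appears), so Σ_i C(r_i, 2) ≤ C(159, 2) = 12561. By convexity Σ_i C(r_i, 2) ≥ 166·C(z/166, 2) = z(z − 166)/(2·166), giving z² − 166z − 166·159·158 ≤ 0 and hence z ≤ (1/2)[166 + √(27556 + 4·4170252)] = (1/2)[166 + √16708564] ≈ (1/2)(166 + 4087.611) = 2126.8055.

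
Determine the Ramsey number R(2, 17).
R(2, 17) = 17

R(2, k) = k for all k ≥ 2: in a 2-colouring of K_k, either some edge is red (a red K_2) or all edges are blue (a blue K_k). And K_{16} coloured all-blue has no blue K_17, so R(2, 17) > 16. Hence R(2, 17) = 17.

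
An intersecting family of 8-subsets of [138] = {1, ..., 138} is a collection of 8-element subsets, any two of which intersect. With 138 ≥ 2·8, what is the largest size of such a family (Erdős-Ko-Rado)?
max |F| = C(137, 7) = 153802846692

The Erdős-Ko-Rado theorem states: for n ≥ 2k, an intersecting family of k-subsets of an n-element set has size at most C(n − 1, k − 1), with equality for 'star' families {A ⊆ [n] : |A| = k, i ∈ A} (fix an element i). For n = 138, k = 8: C(137, 7) = 153802846692.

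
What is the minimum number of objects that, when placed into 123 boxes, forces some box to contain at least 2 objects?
n = (2 − 1)·123 + 1 = 124

By the generalised pigeonhole principle, to guarantee some box contains ≥ r objects we need more than (r − 1) · k objects total. Threshold: n = (r − 1) · k + 1. With r = 2 and k = 123: n = 1 · 123 + 1 = 123 + 1 = 124. For n = 123 = 1 · 123, we can put exactly 1 objects in every box, avoiding 2 in any single one — so 124 is tight.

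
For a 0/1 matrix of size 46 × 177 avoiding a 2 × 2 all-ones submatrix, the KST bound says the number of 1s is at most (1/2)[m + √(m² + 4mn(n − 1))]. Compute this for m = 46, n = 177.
z(46, 177; 2, 2) ≤ (1/2)[46 + √(46² + 4·46·177·176)] = (1/2)[46 + √5734084] = 1220.2974

Kővári–Sós–Turán: let r_1, ..., r_46 be the row sums and z = Σ r_i the total number of 1s. Each pair of columns can share at most one row with both entries 1 (else a 2×2 all-ones block appears), so Σ_i C(r_i, 2) ≤ C(177, 2) = 15576. By convexity Σ_i C(r_i, 2) ≥ 46·C(z/46, 2) = z(z − 46)/(2·46), giving z² − 46z − 46·177·176 ≤ 0 and hence z ≤ (1/2)[46 + √(2116 + 4·1432992)] = (1/2)[46 + √5734084] ≈ (1/2)(46 + 2394.5947) = 1220.2974.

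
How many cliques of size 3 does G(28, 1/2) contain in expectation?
E[# K_3] = C(28, 3) · (1/2)^C(3, 2) = 3276 / 2^3 = 819/2 = 409.5

For each 3-subset S of vertices (there are C(28, 3) = 3276 such S), let X_S = 1 if S induces a K_3 (all C(3, 2) = 3 edges present). Then P(X_S = 1) = (1/2)^3 = 1/8. By linearity of expectation, E[# K_3] = C(28, 3) · (1/2)^3 = 3276 / 8 = 819/2 = 409.5.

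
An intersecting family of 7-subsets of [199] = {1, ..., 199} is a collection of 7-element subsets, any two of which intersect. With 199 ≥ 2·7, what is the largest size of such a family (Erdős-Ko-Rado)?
max |F| = C(198, 6) = 77526225777

The Erdős-Ko-Rado theorem states: for n ≥ 2k, an intersecting family of k-subsets of an n-element set has size at most C(n − 1, k − 1), with equality for 'star' families {A ⊆ [n] : |A| = k, i ∈ A} (fix an element i). For n = 199, k = 7: C(198, 6) = 77526225777.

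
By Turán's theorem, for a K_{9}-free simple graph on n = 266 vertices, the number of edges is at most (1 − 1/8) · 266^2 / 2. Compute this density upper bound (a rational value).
Turán density bound = (7/8) · 266^2/2 = 123823/4 ≈ 30955.75

Turán's theorem: ex(n, K_{r+1}) is achieved by the complete r-partite Turán graph T(n, r) with parts as balanced as possible, and is at most (1 − 1/r) · n^2/2. For r = 8, n = 266: the density bound is (7/8) · 70756/2 = 123823/4 ≈ 30955.75. The integer-valued extremum is e(T(266, 8)) = 30955, which is strictly less than the density bound 123823/4 since 8 ∤ 266 (the parts of T(266, 8) cannot all be equal).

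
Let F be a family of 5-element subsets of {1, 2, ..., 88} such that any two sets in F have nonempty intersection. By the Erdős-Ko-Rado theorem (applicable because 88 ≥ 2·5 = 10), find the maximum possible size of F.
max |F| = C(87, 4) = 2225895

The Erdős-Ko-Rado theorem states: for n ≥ 2k, an intersecting family of k-subsets of an n-element set has size at most C(n − 1, k − 1), with equality for 'star' families {A ⊆ [n] : |A| = k, i ∈ A} (fix an element i). For n = 88, k = 5: C(87, 4) = 2225895.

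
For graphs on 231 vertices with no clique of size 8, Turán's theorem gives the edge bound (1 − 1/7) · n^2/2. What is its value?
Turán density bound = (6/7) · 231^2/2 = 22869

Turán's theorem: ex(n, K_{r+1}) is achieved by the complete r-partite Turán graph T(n, r) with parts as balanced as possible, and is at most (1 − 1/r) · n^2/2. For r = 7, n = 231: the density bound is (6/7) · 53361/2 = 22869. Since 7 ∣ 231, the Turán graph T(231, 7) has parts of equal size 33, and its edge count e(T(231, 7)) = 22869 attains the density bound exactly.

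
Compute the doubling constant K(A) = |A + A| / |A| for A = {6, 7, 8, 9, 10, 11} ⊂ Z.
K = |A + A| / |A| = 11/6

Enumerate A + A = {a + b : a, b ∈ A}. With |A| = 6, there are |A|^2 = 36 ordered sum pairs; collecting distinct values, A + A = {12, 13, 14, 15, 16, 17, 18, 19, 20, 21, 22}, so |A + A| = 11. Thus K = 11/6. Here |A + A| = 2|A| − 1 = 11, the minimum possible — so K = 11/6 is minimal, which holds iff A is an arithmetic progression.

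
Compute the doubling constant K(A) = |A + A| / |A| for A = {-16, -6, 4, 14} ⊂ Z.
K = |A + A| / |A| = 7/4

Enumerate A + A = {a + b : a, b ∈ A}. With |A| = 4, there are |A|^2 = 16 ordered sum pairs; collecting distinct values, A + A = {-32, -22, -12, -2, 8, 18, 28}, so |A + A| = 7. Thus K = 7/4. Here |A + A| = 2|A| − 1 = 7, the minimum possible — so K = 7/4 is minimal, which holds iff A is an arithmetic progression.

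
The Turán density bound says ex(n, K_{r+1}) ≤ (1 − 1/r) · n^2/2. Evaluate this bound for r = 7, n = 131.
Turán density bound = (6/7) · 131^2/2 = 51483/7 ≈ 7354.7143

Turán's theorem: ex(n, K_{r+1}) is achieved by the complete r-partite Turán graph T(n, r) with parts as balanced as possible, and is at most (1 − 1/r) · n^2/2. For r = 7, n = 131: the density bound is (6/7) · 17161/2 = 51483/7 ≈ 7354.7143. The integer-valued extremum is e(T(131, 7)) = 7354, which is strictly less than the density bound 51483/7 since 7 ∤ 131 (the parts of T(131, 7) cannot all be equal).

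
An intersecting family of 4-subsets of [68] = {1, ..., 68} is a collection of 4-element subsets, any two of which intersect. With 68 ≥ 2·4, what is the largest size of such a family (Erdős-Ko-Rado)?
max |F| = C(67, 3) = 47905

The Erdős-Ko-Rado theorem states: for n ≥ 2k, an intersecting family of k-subsets of an n-element set has size at most C(n − 1, k − 1), with equality for 'star' families {A ⊆ [n] : |A| = k, i ∈ A} (fix an element i). For n = 68, k = 4: C(67, 3) = 47905.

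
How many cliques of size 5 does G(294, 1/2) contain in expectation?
E[# K_5] = C(294, 5) · (1/2)^C(5, 2) = 17689173558 / 2^10 = 8844586779/512 ≈ 17274583.552734

For each 5-subset S of vertices (there are C(294, 5) = 17689173558 such S), let X_S = 1 if S induces a K_5 (all C(5, 2) = 10 edges present). Then P(X_S = 1) = (1/2)^10 = 1/1024. By linearity of expectation, E[# K_5] = C(294, 5) · (1/2)^10 = 17689173558 / 1024 = 8844586779/512 ≈ 17274583.552734.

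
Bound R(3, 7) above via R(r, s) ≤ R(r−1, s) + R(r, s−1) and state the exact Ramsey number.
R(3, 7) ≤ R(2, 7) + R(3, 6) = 7 + 18 = 25; exact value R(3, 7) = 23.

The Erdős–Szekeres recurrence R(r, s) ≤ R(r−1, s) + R(r, s−1) applied to (r, s) = (3, 7) gives
  R(3, 7) ≤ R(2, 7) + R(3, 6) = 7 + 18 = 25.
(Recall R(2, k) = k and R is symmetric.) The recurrence is not tight here (it gives 25, but the exact value is R(3, 7) = 23); the tight upper bound requires a sharper argument than the simple recurrence, combined with a lower-bound construction on K_{22}.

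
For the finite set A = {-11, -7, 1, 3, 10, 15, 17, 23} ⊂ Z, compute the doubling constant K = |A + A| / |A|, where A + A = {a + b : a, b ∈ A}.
K = |A + A| / |A| = 31/8

Enumerate A + A = {a + b : a, b ∈ A}. With |A| = 8, there are |A|^2 = 64 ordered sum pairs; collecting distinct values, A + A = {-22, -18, -14, -10, -8, -6, -4, -1, 2, 3, 4, 6, 8, 10, 11, 12, 13, 16, 18, 20, 24, 25, 26, 27, 30, 32, 33, 34, 38, 40, 46}, so |A + A| = 31. Thus K = 31/8. For comparison, the minimum possible |A + A| over all 8-element sets is 2·8 − 1 = 15 (so min K = 15/8), attained only by arithmetic progressions.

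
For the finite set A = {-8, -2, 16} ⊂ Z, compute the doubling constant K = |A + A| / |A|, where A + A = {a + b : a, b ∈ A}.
K = |A + A| / |A| = 6/3 = 2

Enumerate A + A = {a + b : a, b ∈ A}. With |A| = 3, there are |A|^2 = 9 ordered sum pairs; collecting distinct values, A + A = {-16, -10, -4, 8, 14, 32}, so |A + A| = 6. Thus K = 6/3 = 2. For comparison, the minimum possible |A + A| over all 3-element sets is 2·3 − 1 = 5 (so min K = 5/3), attained only by arithmetic progressions.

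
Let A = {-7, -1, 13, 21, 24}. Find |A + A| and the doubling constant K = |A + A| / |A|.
K = |A + A| / |A| = 15/5 = 3

Enumerate A + A = {a + b : a, b ∈ A}. With |A| = 5, there are |A|^2 = 25 ordered sum pairs; collecting distinct values, A + A = {-14, -8, -2, 6, 12, 14, 17, 20, 23, 26, 34, 37, 42, 45, 48}, so |A + A| = 15. Thus K = 15/5 = 3. For comparison, the minimum possible |A + A| over all 5-element sets is 2·5 − 1 = 9 (so min K = 9/5), attained only by arithmetic progressions.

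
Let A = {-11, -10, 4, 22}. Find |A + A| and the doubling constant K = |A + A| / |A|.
K = |A + A| / |A| = 10/4 = 5/2

Enumerate A + A = {a + b : a, b ∈ A}. With |A| = 4, there are |A|^2 = 16 ordered sum pairs; collecting distinct values, A + A = {-22, -21, -20, -7, -6, 8, 11, 12, 26, 44}, so |A + A| = 10. Thus K = 10/4 = 5/2. For comparison, the minimum possible |A + A| over all 4-element sets is 2·4 − 1 = 7 (so min K = 7/4), attained only by arithmetic progressions.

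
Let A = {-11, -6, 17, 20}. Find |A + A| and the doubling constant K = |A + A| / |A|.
K = |A + A| / |A| = 10/4 = 5/2

Enumerate A + A = {a + b : a, b ∈ A}. With |A| = 4, there are |A|^2 = 16 ordered sum pairs; collecting distinct values, A + A = {-22, -17, -12, 6, 9, 11, 14, 34, 37, 40}, so |A + A| = 10. Thus K = 10/4 = 5/2. For comparison, the minimum possible |A + A| over all 4-element sets is 2·4 − 1 = 7 (so min K = 7/4), attained only by arithmetic progressions.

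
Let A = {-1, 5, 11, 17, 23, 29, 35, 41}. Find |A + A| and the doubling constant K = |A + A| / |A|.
K = |A + A| / |A| = 15/8

Enumerate A + A = {a + b : a, b ∈ A}. With |A| = 8, there are |A|^2 = 64 ordered sum pairs; collecting distinct values, A + A = {-2, 4, 10, 16, 22, 28, 34, 40, 46, 52, 58, 64, 70, 76, 82}, so |A + A| = 15. Thus K = 15/8. Here |A + A| = 2|A| − 1 = 15, the minimum possible — so K = 15/8 is minimal, which holds iff A is an arithmetic progression.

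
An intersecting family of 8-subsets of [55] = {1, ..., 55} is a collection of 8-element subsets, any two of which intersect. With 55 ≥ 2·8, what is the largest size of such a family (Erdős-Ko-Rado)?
max |F| = C(54, 7) = 177100560

The Erdős-Ko-Rado theorem states: for n ≥ 2k, an intersecting family of k-subsets of an n-element set has size at most C(n − 1, k − 1), with equality for 'star' families {A ⊆ [n] : |A| = k, i ∈ A} (fix an element i). For n = 55, k = 8: C(54, 7) = 177100560.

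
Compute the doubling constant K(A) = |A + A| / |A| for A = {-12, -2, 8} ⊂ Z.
K = |A + A| / |A| = 5/3

Enumerate A + A = {a + b : a, b ∈ A}. With |A| = 3, there are |A|^2 = 9 ordered sum pairs; collecting distinct values, A + A = {-24, -14, -4, 6, 16}, so |A + A| = 5. Thus K = 5/3. Here |A + A| = 2|A| − 1 = 5, the minimum possible — so K = 5/3 is minimal, which holds iff A is an arithmetic progression.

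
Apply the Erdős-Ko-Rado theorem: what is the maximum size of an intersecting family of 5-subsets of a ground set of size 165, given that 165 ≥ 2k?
max |F| = C(164, 4) = 29051001

Erdős-Ko-Rado (1961): when n ≥ 2k, max |F| = C(n−1, k−1). The bound is attained by the star {A : i ∈ A} for any fixed i ∈ [n]. Here C(165−1, 5−1) = C(164, 4) = 29051001.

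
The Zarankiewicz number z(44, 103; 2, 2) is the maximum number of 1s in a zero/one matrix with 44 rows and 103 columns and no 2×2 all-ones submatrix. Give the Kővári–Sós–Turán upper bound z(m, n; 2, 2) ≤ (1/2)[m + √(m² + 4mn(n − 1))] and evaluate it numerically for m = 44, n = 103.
z(44, 103; 2, 2) ≤ (1/2)[44 + √(44² + 4·44·103·102)] = (1/2)[44 + √1850992] = 702.2558

Kővári–Sós–Turán: let r_1, ..., r_44 be the row sums and z = Σ r_i the total number of 1s. Each pair of columns can share at most one row with both entries 1 (else a 2×2 all-ones block appears), so Σ_i C(r_i, 2) ≤ C(103, 2) = 5253. By convexity Σ_i C(r_i, 2) ≥ 44·C(z/44, 2) = z(z − 44)/(2·44), giving z² − 44z − 44·103·102 ≤ 0 and hence z ≤ (1/2)[44 + √(1936 + 4·462264)] = (1/2)[44 + √1850992] ≈ (1/2)(44 + 1360.5117) = 702.2558.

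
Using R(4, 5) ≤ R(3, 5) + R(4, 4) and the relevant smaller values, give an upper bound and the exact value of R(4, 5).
R(4, 5) ≤ R(3, 5) + R(4, 4) = 14 + 18 = 32; exact value R(4, 5) = 25.

The Erdős–Szekeres recurrence R(r, s) ≤ R(r−1, s) + R(r, s−1) applied to (r, s) = (4, 5) gives
  R(4, 5) ≤ R(3, 5) + R(4, 4) = 14 + 18 = 32.
(Recall R(2, k) = k and R is symmetric.) The recurrence is not tight here (it gives 32, but the exact value is R(4, 5) = 25); the tight upper bound requires a sharper argument than the simple recurrence, combined with a lower-bound construction on K_{24}.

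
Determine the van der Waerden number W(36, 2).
W(36, 2) = 36 + 1 = 37

A 2-term AP is any pair of integers, so a monochromatic 2-AP exists iff some colour is used at least twice. With 36 colours, the colouring i ↦ i on {1, ..., 36} uses each colour once, avoiding any monochromatic pair, so W(36, 2) > 36. For {1, ..., 37}, pigeonhole forces two integers of the same colour, which form a monochromatic 2-AP. Hence W(36, 2) = 37.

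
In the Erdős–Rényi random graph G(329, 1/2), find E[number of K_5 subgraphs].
E[# K_5] = C(329, 5) · (1/2)^C(5, 2) = 31155678190 / 2^10 = 15577839095/512 ≈ 30425466.982422

For each 5-subset S of vertices (there are C(329, 5) = 31155678190 such S), let X_S = 1 if S induces a K_5 (all C(5, 2) = 10 edges present). Then P(X_S = 1) = (1/2)^10 = 1/1024. By linearity of expectation, E[# K_5] = C(329, 5) · (1/2)^10 = 31155678190 / 1024 = 15577839095/512 ≈ 30425466.982422.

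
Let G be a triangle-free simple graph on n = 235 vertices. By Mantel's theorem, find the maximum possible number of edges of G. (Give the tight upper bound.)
ex(235, K_3) = ⌊235^2/4⌋ = 13806

Mantel (1907): a triangle-free graph on n vertices has at most ⌊n^2/4⌋ edges, with equality for the complete bipartite graph K_{⌊n/2⌋, ⌈n/2⌉}. For n = 235: ⌊235^2/4⌋ = ⌊55225/4⌋ = 13806. The extremal graph is K_{117, 118}, which has 117·118 = 13806 edges.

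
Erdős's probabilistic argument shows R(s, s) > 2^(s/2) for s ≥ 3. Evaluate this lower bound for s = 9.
2^(9/2) = 22.6274; so R(9, 9) > 22.6274

Colour each edge of K_n uniformly at random with red/blue. The expected number of monochromatic K_9 is C(n, 9) · 2 · 2^(−C(9,2)). If C(n, 9) · 2^(1 − C(9,2)) < 1, then with positive probability no monochromatic K_9 exists, so R(9, 9) > n. The standard estimate C(n, 9) ≤ n^9/9! shows this inequality holds whenever n ≤ 2^(9/2) (since 9! · 2^(C(9,2) − 1) > 2^(9^2/2) ≥ n^9). Hence R(9, 9) > 2^(9/2) = 22.6274.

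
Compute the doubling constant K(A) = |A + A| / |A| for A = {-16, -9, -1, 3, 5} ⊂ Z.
K = |A + A| / |A| = 15/5 = 3

Enumerate A + A = {a + b : a, b ∈ A}. With |A| = 5, there are |A|^2 = 25 ordered sum pairs; collecting distinct values, A + A = {-32, -25, -18, -17, -13, -11, -10, -6, -4, -2, 2, 4, 6, 8, 10}, so |A + A| = 15. Thus K = 15/5 = 3. For comparison, the minimum possible |A + A| over all 5-element sets is 2·5 − 1 = 9 (so min K = 9/5), attained only by arithmetic progressions.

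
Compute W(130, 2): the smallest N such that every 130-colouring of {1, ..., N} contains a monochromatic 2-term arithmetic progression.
W(130, 2) = 130 + 1 = 131

A 2-term AP is any pair of integers, so a monochromatic 2-AP exists iff some colour is used at least twice. With 130 colours, the colouring i ↦ i on {1, ..., 130} uses each colour once, avoiding any monochromatic pair, so W(130, 2) > 130. For {1, ..., 131}, pigeonhole forces two integers of the same colour, which form a monochromatic 2-AP. Hence W(130, 2) = 131.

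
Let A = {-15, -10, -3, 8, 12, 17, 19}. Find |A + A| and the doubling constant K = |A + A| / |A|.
K = |A + A| / |A| = 25/7

Enumerate A + A = {a + b : a, b ∈ A}. With |A| = 7, there are |A|^2 = 49 ordered sum pairs; collecting distinct values, A + A = {-30, -25, -20, -18, -13, -7, -6, -3, -2, 2, 4, 5, 7, 9, 14, 16, 20, 24, 25, 27, 29, 31, 34, 36, 38}, so |A + A| = 25. Thus K = 25/7. For comparison, the minimum possible |A + A| over all 7-element sets is 2·7 − 1 = 13 (so min K = 13/7), attained only by arithmetic progressions.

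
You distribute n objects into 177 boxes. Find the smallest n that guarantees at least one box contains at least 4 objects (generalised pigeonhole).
n = (4 − 1)·177 + 1 = 532

By the generalised pigeonhole principle, to guarantee some box contains ≥ r objects we need more than (r − 1) · k objects total. Threshold: n = (r − 1) · k + 1. With r = 4 and k = 177: n = 3 · 177 + 1 = 531 + 1 = 532. For n = 531 = 3 · 177, we can put exactly 3 objects in every box, avoiding 4 in any single one — so 532 is tight.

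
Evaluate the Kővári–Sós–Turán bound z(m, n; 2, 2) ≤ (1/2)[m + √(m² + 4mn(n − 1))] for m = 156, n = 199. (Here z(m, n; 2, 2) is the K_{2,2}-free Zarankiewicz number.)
z(156, 199; 2, 2) ≤ (1/2)[156 + √(156² + 4·156·199·198)] = (1/2)[156 + √24611184] = 2558.483

Kővári–Sós–Turán: let r_1, ..., r_156 be the row sums and z = Σ r_i the total number of 1s. Each pair of columns can share at most one row with both entries 1 (else a 2×2 all-ones block appears), so Σ_i C(r_i, 2) ≤ C(199, 2) = 19701. By convexity Σ_i C(r_i, 2) ≥ 156·C(z/156, 2) = z(z − 156)/(2·156), giving z² − 156z − 156·199·198 ≤ 0 and hence z ≤ (1/2)[156 + √(24336 + 4·6146712)] = (1/2)[156 + √24611184] ≈ (1/2)(156 + 4960.966) = 2558.483.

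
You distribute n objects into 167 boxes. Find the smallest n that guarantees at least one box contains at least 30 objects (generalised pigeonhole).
n = (30 − 1)·167 + 1 = 4844

By the generalised pigeonhole principle, to guarantee some box contains ≥ r objects we need more than (r − 1) · k objects total. Threshold: n = (r − 1) · k + 1. With r = 30 and k = 167: n = 29 · 167 + 1 = 4843 + 1 = 4844. For n = 4843 = 29 · 167, we can put exactly 29 objects in every box, avoiding 30 in any single one — so 4844 is tight.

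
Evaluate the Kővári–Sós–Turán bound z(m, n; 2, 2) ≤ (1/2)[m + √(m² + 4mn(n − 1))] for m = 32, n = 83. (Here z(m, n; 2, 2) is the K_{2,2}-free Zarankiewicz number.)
z(32, 83; 2, 2) ≤ (1/2)[32 + √(32² + 4·32·83·82)] = (1/2)[32 + √872192] = 482.9561

Kővári–Sós–Turán: let r_1, ..., r_32 be the row sums and z = Σ r_i the total number of 1s. Each pair of columns can share at most one row with both entries 1 (else a 2×2 all-ones block appears), so Σ_i C(r_i, 2) ≤ C(83, 2) = 3403. By convexity Σ_i C(r_i, 2) ≥ 32·C(z/32, 2) = z(z − 32)/(2·32), giving z² − 32z − 32·83·82 ≤ 0 and hence z ≤ (1/2)[32 + √(1024 + 4·217792)] = (1/2)[32 + √872192] ≈ (1/2)(32 + 933.9122) = 482.9561.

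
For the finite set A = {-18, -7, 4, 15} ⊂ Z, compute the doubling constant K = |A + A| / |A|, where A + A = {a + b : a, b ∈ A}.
K = |A + A| / |A| = 7/4

Enumerate A + A = {a + b : a, b ∈ A}. With |A| = 4, there are |A|^2 = 16 ordered sum pairs; collecting distinct values, A + A = {-36, -25, -14, -3, 8, 19, 30}, so |A + A| = 7. Thus K = 7/4. Here |A + A| = 2|A| − 1 = 7, the minimum possible — so K = 7/4 is minimal, which holds iff A is an arithmetic progression.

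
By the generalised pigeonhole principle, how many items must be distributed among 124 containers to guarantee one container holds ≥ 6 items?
n = (6 − 1)·124 + 1 = 621

By the generalised pigeonhole principle, to guarantee some box contains ≥ r objects we need more than (r − 1) · k objects total. Threshold: n = (r − 1) · k + 1. With r = 6 and k = 124: n = 5 · 124 + 1 = 620 + 1 = 621. For n = 620 = 5 · 124, we can put exactly 5 objects in every box, avoiding 6 in any single one — so 621 is tight.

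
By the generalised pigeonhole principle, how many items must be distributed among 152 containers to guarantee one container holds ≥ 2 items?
n = (2 − 1)·152 + 1 = 153

By the generalised pigeonhole principle, to guarantee some box contains ≥ r objects we need more than (r − 1) · k objects total. Threshold: n = (r − 1) · k + 1. With r = 2 and k = 152: n = 1 · 152 + 1 = 152 + 1 = 153. For n = 152 = 1 · 152, we can put exactly 1 objects in every box, avoiding 2 in any single one — so 153 is tight.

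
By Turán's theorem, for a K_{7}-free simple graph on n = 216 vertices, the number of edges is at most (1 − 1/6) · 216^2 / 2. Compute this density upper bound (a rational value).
Turán density bound = (5/6) · 216^2/2 = 19440

Turán's theorem: ex(n, K_{r+1}) is achieved by the complete r-partite Turán graph T(n, r) with parts as balanced as possible, and is at most (1 − 1/r) · n^2/2. For r = 6, n = 216: the density bound is (5/6) · 46656/2 = 19440. Since 6 ∣ 216, the Turán graph T(216, 6) has parts of equal size 36, and its edge count e(T(216, 6)) = 19440 attains the density bound exactly.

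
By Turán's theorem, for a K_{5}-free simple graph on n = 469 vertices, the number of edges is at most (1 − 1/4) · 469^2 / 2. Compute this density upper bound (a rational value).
Turán density bound = (3/4) · 469^2/2 = 659883/8 ≈ 82485.375

Turán's theorem: ex(n, K_{r+1}) is achieved by the complete r-partite Turán graph T(n, r) with parts as balanced as possible, and is at most (1 − 1/r) · n^2/2. For r = 4, n = 469: the density bound is (3/4) · 219961/2 = 659883/8 ≈ 82485.375. The integer-valued extremum is e(T(469, 4)) = 82485, which is strictly less than the density bound 659883/8 since 4 ∤ 469 (the parts of T(469, 4) cannot all be equal).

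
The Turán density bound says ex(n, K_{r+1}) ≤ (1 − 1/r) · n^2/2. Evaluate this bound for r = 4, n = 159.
Turán density bound = (3/4) · 159^2/2 = 75843/8 ≈ 9480.375

Turán's theorem: ex(n, K_{r+1}) is achieved by the complete r-partite Turán graph T(n, r) with parts as balanced as possible, and is at most (1 − 1/r) · n^2/2. For r = 4, n = 159: the density bound is (3/4) · 25281/2 = 75843/8 ≈ 9480.375. The integer-valued extremum is e(T(159, 4)) = 9480, which is strictly less than the density bound 75843/8 since 4 ∤ 159 (the parts of T(159, 4) cannot all be equal).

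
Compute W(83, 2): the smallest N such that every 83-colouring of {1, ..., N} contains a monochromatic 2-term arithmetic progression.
W(83, 2) = 83 + 1 = 84

A 2-term AP is any pair of integers, so a monochromatic 2-AP exists iff some colour is used at least twice. With 83 colours, the colouring i ↦ i on {1, ..., 83} uses each colour once, avoiding any monochromatic pair, so W(83, 2) > 83. For {1, ..., 84}, pigeonhole forces two integers of the same colour, which form a monochromatic 2-AP. Hence W(83, 2) = 84.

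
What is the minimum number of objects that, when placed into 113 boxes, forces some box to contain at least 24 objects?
n = (24 − 1)·113 + 1 = 2600

By the generalised pigeonhole principle, to guarantee some box contains ≥ r objects we need more than (r − 1) · k objects total. Threshold: n = (r − 1) · k + 1. With r = 24 and k = 113: n = 23 · 113 + 1 = 2599 + 1 = 2600. For n = 2599 = 23 · 113, we can put exactly 23 objects in every box, avoiding 24 in any single one — so 2600 is tight.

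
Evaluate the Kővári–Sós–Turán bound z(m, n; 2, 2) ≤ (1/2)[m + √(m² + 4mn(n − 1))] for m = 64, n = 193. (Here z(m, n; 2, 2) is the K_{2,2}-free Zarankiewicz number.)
z(64, 193; 2, 2) ≤ (1/2)[64 + √(64² + 4·64·193·192)] = (1/2)[64 + √9490432] = 1572.3272

Kővári–Sós–Turán: let r_1, ..., r_64 be the row sums and z = Σ r_i the total number of 1s. Each pair of columns can share at most one row with both entries 1 (else a 2×2 all-ones block appears), so Σ_i C(r_i, 2) ≤ C(193, 2) = 18528. By convexity Σ_i C(r_i, 2) ≥ 64·C(z/64, 2) = z(z − 64)/(2·64), giving z² − 64z − 64·193·192 ≤ 0 and hence z ≤ (1/2)[64 + √(4096 + 4·2371584)] = (1/2)[64 + √9490432] ≈ (1/2)(64 + 3080.6545) = 1572.3272.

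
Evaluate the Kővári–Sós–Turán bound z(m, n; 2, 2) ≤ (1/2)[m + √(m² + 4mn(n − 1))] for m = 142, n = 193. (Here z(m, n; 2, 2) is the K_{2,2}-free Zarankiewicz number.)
z(142, 193; 2, 2) ≤ (1/2)[142 + √(142² + 4·142·193·192)] = (1/2)[142 + √21067972] = 2365.993

Kővári–Sós–Turán: let r_1, ..., r_142 be the row sums and z = Σ r_i the total number of 1s. Each pair of columns can share at most one row with both entries 1 (else a 2×2 all-ones block appears), so Σ_i C(r_i, 2) ≤ C(193, 2) = 18528. By convexity Σ_i C(r_i, 2) ≥ 142·C(z/142, 2) = z(z − 142)/(2·142), giving z² − 142z − 142·193·192 ≤ 0 and hence z ≤ (1/2)[142 + √(20164 + 4·5261952)] = (1/2)[142 + √21067972] ≈ (1/2)(142 + 4589.9861) = 2365.993.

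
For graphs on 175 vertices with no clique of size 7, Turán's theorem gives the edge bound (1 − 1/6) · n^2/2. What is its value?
Turán density bound = (5/6) · 175^2/2 = 153125/12 ≈ 12760.4167

Turán's theorem: ex(n, K_{r+1}) is achieved by the complete r-partite Turán graph T(n, r) with parts as balanced as possible, and is at most (1 − 1/r) · n^2/2. For r = 6, n = 175: the density bound is (5/6) · 30625/2 = 153125/12 ≈ 12760.4167. The integer-valued extremum is e(T(175, 6)) = 12760, which is strictly less than the density bound 153125/12 since 6 ∤ 175 (the parts of T(175, 6) cannot all be equal).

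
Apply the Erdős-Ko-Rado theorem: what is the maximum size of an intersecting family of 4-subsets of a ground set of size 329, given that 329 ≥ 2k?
max |F| = C(328, 3) = 5827576

Erdős-Ko-Rado (1961): when n ≥ 2k, max |F| = C(n−1, k−1). The bound is attained by the star {A : i ∈ A} for any fixed i ∈ [n]. Here C(329−1, 4−1) = C(328, 3) = 5827576.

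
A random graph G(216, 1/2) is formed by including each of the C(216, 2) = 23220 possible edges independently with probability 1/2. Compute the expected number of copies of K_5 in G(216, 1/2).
E[# K_5] = C(216, 5) · (1/2)^C(5, 2) = 3739729608 / 2^10 = 467466201/128 = 3652079.6953125

For each 5-subset S of vertices (there are C(216, 5) = 3739729608 such S), let X_S = 1 if S induces a K_5 (all C(5, 2) = 10 edges present). Then P(X_S = 1) = (1/2)^10 = 1/1024. By linearity of expectation, E[# K_5] = C(216, 5) · (1/2)^10 = 3739729608 / 1024 = 467466201/128 = 3652079.6953125.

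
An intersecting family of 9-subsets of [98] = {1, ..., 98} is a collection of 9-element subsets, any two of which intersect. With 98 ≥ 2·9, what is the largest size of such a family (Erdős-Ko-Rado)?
max |F| = C(97, 8) = 144520208820

The Erdős-Ko-Rado theorem states: for n ≥ 2k, an intersecting family of k-subsets of an n-element set has size at most C(n − 1, k − 1), with equality for 'star' families {A ⊆ [n] : |A| = k, i ∈ A} (fix an element i). For n = 98, k = 9: C(97, 8) = 144520208820.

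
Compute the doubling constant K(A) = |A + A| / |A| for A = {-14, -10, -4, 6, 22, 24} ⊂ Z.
K = |A + A| / |A| = 19/6

Enumerate A + A = {a + b : a, b ∈ A}. With |A| = 6, there are |A|^2 = 36 ordered sum pairs; collecting distinct values, A + A = {-28, -24, -20, -18, -14, -8, -4, 2, 8, 10, 12, 14, 18, 20, 28, 30, 44, 46, 48}, so |A + A| = 19. Thus K = 19/6. For comparison, the minimum possible |A + A| over all 6-element sets is 2·6 − 1 = 11 (so min K = 11/6), attained only by arithmetic progressions.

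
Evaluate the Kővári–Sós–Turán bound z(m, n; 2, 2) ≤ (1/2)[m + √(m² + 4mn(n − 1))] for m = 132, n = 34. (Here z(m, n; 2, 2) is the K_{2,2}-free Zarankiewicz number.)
z(132, 34; 2, 2) ≤ (1/2)[132 + √(132² + 4·132·34·33)] = (1/2)[132 + √609840] = 456.4613

Kővári–Sós–Turán: let r_1, ..., r_132 be the row sums and z = Σ r_i the total number of 1s. Each pair of columns can share at most one row with both entries 1 (else a 2×2 all-ones block appears), so Σ_i C(r_i, 2) ≤ C(34, 2) = 561. By convexity Σ_i C(r_i, 2) ≥ 132·C(z/132, 2) = z(z − 132)/(2·132), giving z² − 132z − 132·34·33 ≤ 0 and hence z ≤ (1/2)[132 + √(17424 + 4·148104)] = (1/2)[132 + √609840] ≈ (1/2)(132 + 780.9225) = 456.4613.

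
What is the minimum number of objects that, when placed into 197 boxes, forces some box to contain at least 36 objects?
n = (36 − 1)·197 + 1 = 6896

By the generalised pigeonhole principle, to guarantee some box contains ≥ r objects we need more than (r − 1) · k objects total. Threshold: n = (r − 1) · k + 1. With r = 36 and k = 197: n = 35 · 197 + 1 = 6895 + 1 = 6896. For n = 6895 = 35 · 197, we can put exactly 35 objects in every box, avoiding 36 in any single one — so 6896 is tight.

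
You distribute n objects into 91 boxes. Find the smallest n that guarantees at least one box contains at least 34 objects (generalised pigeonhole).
n = (34 − 1)·91 + 1 = 3004

By the generalised pigeonhole principle, to guarantee some box contains ≥ r objects we need more than (r − 1) · k objects total. Threshold: n = (r − 1) · k + 1. With r = 34 and k = 91: n = 33 · 91 + 1 = 3003 + 1 = 3004. For n = 3003 = 33 · 91, we can put exactly 33 objects in every box, avoiding 34 in any single one — so 3004 is tight.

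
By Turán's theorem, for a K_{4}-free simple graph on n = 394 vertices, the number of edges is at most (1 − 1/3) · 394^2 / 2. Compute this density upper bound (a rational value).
Turán density bound = (2/3) · 394^2/2 = 155236/3 ≈ 51745.3333

Turán's theorem: ex(n, K_{r+1}) is achieved by the complete r-partite Turán graph T(n, r) with parts as balanced as possible, and is at most (1 − 1/r) · n^2/2. For r = 3, n = 394: the density bound is (2/3) · 155236/2 = 155236/3 ≈ 51745.3333. The integer-valued extremum is e(T(394, 3)) = 51745, which is strictly less than the density bound 155236/3 since 3 ∤ 394 (the parts of T(394, 3) cannot all be equal).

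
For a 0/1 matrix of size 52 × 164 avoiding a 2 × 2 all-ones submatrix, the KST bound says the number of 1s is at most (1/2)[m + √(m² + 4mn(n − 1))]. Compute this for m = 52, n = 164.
z(52, 164; 2, 2) ≤ (1/2)[52 + √(52² + 4·52·164·163)] = (1/2)[52 + √5562960] = 1205.2964

Kővári–Sós–Turán: let r_1, ..., r_52 be the row sums and z = Σ r_i the total number of 1s. Each pair of columns can share at most one row with both entries 1 (else a 2×2 all-ones block appears), so Σ_i C(r_i, 2) ≤ C(164, 2) = 13366. By convexity Σ_i C(r_i, 2) ≥ 52·C(z/52, 2) = z(z − 52)/(2·52), giving z² − 52z − 52·164·163 ≤ 0 and hence z ≤ (1/2)[52 + √(2704 + 4·1390064)] = (1/2)[52 + √5562960] ≈ (1/2)(52 + 2358.5928) = 1205.2964.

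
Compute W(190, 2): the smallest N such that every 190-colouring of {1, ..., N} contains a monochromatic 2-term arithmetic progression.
W(190, 2) = 190 + 1 = 191

A 2-term AP is any pair of integers, so a monochromatic 2-AP exists iff some colour is used at least twice. With 190 colours, the colouring i ↦ i on {1, ..., 190} uses each colour once, avoiding any monochromatic pair, so W(190, 2) > 190. For {1, ..., 191}, pigeonhole forces two integers of the same colour, which form a monochromatic 2-AP. Hence W(190, 2) = 191.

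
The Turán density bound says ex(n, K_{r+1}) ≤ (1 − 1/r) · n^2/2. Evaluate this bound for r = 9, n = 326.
Turán density bound = (8/9) · 326^2/2 = 425104/9 ≈ 47233.7778

Turán's theorem: ex(n, K_{r+1}) is achieved by the complete r-partite Turán graph T(n, r) with parts as balanced as possible, and is at most (1 − 1/r) · n^2/2. For r = 9, n = 326: the density bound is (8/9) · 106276/2 = 425104/9 ≈ 47233.7778. The integer-valued extremum is e(T(326, 9)) = 47233, which is strictly less than the density bound 425104/9 since 9 ∤ 326 (the parts of T(326, 9) cannot all be equal).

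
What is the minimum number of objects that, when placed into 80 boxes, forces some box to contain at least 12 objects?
n = (12 − 1)·80 + 1 = 881

By the generalised pigeonhole principle, to guarantee some box contains ≥ r objects we need more than (r − 1) · k objects total. Threshold: n = (r − 1) · k + 1. With r = 12 and k = 80: n = 11 · 80 + 1 = 880 + 1 = 881. For n = 880 = 11 · 80, we can put exactly 11 objects in every box, avoiding 12 in any single one — so 881 is tight.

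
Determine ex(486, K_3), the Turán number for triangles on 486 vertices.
ex(486, K_3) = ⌊486^2/4⌋ = 59049

Mantel (1907): a triangle-free graph on n vertices has at most ⌊n^2/4⌋ edges, with equality for the complete bipartite graph K_{⌊n/2⌋, ⌈n/2⌉}. For n = 486: ⌊486^2/4⌋ = ⌊236196/4⌋ = 59049. The extremal graph is K_{243, 243}, which has 243·243 = 59049 edges.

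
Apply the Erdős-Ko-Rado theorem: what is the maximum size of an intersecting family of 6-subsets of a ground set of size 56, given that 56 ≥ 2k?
max |F| = C(55, 5) = 3478761

The Erdős-Ko-Rado theorem states: for n ≥ 2k, an intersecting family of k-subsets of an n-element set has size at most C(n − 1, k − 1), with equality for 'star' families {A ⊆ [n] : |A| = k, i ∈ A} (fix an element i). For n = 56, k = 6: C(55, 5) = 3478761.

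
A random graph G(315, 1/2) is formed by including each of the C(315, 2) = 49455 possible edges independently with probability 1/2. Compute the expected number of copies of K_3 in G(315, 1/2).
E[# K_3] = C(315, 3) · (1/2)^C(3, 2) = 5159805 / 2^3 = 644975.625

For each 3-subset S of vertices (there are C(315, 3) = 5159805 such S), let X_S = 1 if S induces a K_3 (all C(3, 2) = 3 edges present). Then P(X_S = 1) = (1/2)^3 = 1/8. By linearity of expectation, E[# K_3] = C(315, 3) · (1/2)^3 = 5159805 / 8 = 644975.625.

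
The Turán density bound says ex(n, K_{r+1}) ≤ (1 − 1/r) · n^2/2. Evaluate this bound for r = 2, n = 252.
Turán density bound = (1/2) · 252^2/2 = 15876

Turán's theorem: ex(n, K_{r+1}) is achieved by the complete r-partite Turán graph T(n, r) with parts as balanced as possible, and is at most (1 − 1/r) · n^2/2. For r = 2, n = 252: the density bound is (1/2) · 63504/2 = 15876. Since 2 ∣ 252, the Turán graph T(252, 2) has parts of equal size 126, and its edge count e(T(252, 2)) = 15876 attains the density bound exactly.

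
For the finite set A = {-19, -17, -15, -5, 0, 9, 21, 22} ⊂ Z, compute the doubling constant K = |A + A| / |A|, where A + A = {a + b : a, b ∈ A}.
K = |A + A| / |A| = 33/8

Enumerate A + A = {a + b : a, b ∈ A}. With |A| = 8, there are |A|^2 = 64 ordered sum pairs; collecting distinct values, A + A = {-38, -36, -34, -32, -30, -24, -22, -20, -19, -17, -15, -10, -8, -6, -5, 0, 2, 3, 4, 5, 6, 7, 9, 16, 17, 18, 21, 22, 30, 31, 42, 43, 44}, so |A + A| = 33. Thus K = 33/8. For comparison, the minimum possible |A + A| over all 8-element sets is 2·8 − 1 = 15 (so min K = 15/8), attained only by arithmetic progressions.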